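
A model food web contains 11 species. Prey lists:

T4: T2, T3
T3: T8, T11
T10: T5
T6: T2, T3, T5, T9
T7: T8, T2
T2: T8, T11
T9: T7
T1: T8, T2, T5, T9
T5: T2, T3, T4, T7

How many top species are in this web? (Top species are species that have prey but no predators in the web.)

3

Top species (has prey, but nothing eats it): T1, T6, T10.
Count: 3.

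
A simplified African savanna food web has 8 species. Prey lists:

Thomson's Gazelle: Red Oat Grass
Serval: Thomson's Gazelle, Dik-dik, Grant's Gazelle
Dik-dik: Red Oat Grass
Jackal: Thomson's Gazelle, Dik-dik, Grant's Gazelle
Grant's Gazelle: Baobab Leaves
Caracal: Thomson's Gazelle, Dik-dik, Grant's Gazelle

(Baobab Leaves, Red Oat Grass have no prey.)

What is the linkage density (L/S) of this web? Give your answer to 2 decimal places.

There are L = 12 links among S = 8 species.
L/S = 12/8 = 1.5000 ≈ 1.50.

L/S = 1.50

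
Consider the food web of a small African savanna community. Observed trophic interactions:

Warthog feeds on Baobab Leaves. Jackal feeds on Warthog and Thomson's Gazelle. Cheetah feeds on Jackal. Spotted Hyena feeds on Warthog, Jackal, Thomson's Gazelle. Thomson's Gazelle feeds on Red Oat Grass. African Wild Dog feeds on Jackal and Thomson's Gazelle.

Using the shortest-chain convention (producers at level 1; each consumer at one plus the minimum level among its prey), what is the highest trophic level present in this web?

Producers (level 1): Baobab Leaves, Red Oat Grass.
Following each consumer down to its lowest-level prey: Baobab Leaves → Warthog → Jackal → Cheetah (levels 1 through 4).
All prey of Cheetah (Jackal 3) are at level 3 or above, so Cheetah is at level 1 + 3 = 4.
Every consumer has at least one prey at level 3 or below, so none exceeds level 4.

4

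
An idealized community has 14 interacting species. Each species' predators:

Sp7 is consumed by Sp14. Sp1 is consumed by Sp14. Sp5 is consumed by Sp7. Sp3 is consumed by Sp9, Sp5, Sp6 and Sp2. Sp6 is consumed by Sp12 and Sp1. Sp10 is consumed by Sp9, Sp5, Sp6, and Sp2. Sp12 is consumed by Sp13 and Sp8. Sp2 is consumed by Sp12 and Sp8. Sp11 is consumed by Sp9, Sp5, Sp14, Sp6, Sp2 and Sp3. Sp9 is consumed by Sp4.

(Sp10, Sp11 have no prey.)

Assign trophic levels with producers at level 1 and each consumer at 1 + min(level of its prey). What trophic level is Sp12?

Sp10 is a producer → level 1.
Sp2 eats Sp10 → level 2.
Sp12 eats Sp2 → level 3.
No prey of Sp12 is below level 2, so 3 is the minimum.

Trophic level 3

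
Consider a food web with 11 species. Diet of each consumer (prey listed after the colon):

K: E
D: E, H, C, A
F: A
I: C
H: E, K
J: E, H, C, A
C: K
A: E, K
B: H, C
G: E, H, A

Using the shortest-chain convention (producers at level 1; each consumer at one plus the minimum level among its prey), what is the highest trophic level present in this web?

4

Producers (level 1): E.
Following each consumer down to its lowest-level prey: E → K → C → I (levels 1 through 4).
All prey of I (C 3) are at level 3 or above, so I is at level 1 + 3 = 4.
Every consumer has at least one prey at level 3 or below, so none exceeds level 4.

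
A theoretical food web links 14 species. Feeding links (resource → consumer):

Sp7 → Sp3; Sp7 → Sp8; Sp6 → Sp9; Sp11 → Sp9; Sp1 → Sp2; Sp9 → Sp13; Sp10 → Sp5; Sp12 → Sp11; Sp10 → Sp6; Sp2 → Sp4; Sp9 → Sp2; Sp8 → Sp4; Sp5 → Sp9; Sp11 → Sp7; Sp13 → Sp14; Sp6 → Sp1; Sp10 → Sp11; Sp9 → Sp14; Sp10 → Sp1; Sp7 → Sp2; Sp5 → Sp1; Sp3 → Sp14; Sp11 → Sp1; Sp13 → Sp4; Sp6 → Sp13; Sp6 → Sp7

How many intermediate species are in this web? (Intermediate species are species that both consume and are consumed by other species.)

10

Intermediate species (has both prey and predators): Sp11, Sp5, Sp6, Sp7, Sp9, Sp1, Sp8, Sp3, Sp2, Sp13.
Count: 10.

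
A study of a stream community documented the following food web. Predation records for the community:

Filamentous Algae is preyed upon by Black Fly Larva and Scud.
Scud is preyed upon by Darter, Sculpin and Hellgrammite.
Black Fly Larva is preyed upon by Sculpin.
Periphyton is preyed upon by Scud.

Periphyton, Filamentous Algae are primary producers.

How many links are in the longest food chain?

2 links

One longest chain: Periphyton → Scud → Hellgrammite.
It has 3 species and 2 links.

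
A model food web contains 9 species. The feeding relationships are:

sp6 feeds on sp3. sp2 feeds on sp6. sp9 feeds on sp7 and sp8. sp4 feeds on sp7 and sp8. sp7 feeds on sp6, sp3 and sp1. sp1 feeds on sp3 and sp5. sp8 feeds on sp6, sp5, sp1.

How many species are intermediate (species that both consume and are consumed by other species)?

4

Intermediate species (has both prey and predators): sp1, sp6, sp8, sp7.
Count: 4.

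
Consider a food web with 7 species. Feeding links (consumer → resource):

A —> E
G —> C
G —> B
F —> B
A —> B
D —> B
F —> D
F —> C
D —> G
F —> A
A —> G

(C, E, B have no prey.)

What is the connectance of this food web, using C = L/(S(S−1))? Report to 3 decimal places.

The web has S = 7 species and L = 11 feeding links.
C = L / (S(S−1)) = 11 / 42 = 0.2619 ≈ 0.262.

C = 0.262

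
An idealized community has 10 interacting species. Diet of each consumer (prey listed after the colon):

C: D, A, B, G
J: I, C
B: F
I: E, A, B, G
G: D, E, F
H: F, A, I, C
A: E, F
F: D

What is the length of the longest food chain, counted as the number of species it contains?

One longest chain: D → F → A → I → H.
It has 5 species and 4 links.

5 species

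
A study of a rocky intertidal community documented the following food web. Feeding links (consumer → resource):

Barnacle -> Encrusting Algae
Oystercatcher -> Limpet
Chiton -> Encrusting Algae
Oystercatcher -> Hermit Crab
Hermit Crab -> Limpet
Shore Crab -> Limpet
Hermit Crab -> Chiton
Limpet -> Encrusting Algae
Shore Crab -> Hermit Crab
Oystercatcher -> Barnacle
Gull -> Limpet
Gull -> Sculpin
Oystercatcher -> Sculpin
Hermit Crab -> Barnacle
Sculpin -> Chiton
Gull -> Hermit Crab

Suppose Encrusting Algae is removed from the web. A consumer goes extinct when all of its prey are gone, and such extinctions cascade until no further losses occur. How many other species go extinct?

Remove Encrusting Algae.
Round 1: Barnacle (all prey gone), Limpet (all prey gone), Chiton (all prey gone) → extinct.
Round 2: Sculpin (all prey gone), Hermit Crab (all prey gone) → extinct.
Round 3: Shore Crab (all prey gone), Gull (all prey gone), Oystercatcher (all prey gone) → extinct.
No further losses. Total secondary extinctions: 8.

8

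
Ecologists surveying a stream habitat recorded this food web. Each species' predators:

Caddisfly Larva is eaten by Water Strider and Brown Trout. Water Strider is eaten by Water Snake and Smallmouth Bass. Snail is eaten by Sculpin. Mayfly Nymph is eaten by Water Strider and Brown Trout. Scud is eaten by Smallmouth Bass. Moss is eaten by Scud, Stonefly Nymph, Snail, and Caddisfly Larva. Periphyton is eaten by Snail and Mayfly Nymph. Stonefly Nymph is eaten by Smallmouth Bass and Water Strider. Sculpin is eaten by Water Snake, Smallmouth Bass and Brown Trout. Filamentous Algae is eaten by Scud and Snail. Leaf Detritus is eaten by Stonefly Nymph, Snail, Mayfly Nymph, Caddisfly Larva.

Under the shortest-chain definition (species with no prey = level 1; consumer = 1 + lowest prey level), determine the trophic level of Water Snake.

Trophic level 4

Moss has no prey (basal) → level 1.
Stonefly Nymph eats Moss → level 2.
Water Strider eats Stonefly Nymph → level 3.
Water Snake eats Water Strider → level 4.
No prey of Water Snake is below level 3, so 4 is the minimum.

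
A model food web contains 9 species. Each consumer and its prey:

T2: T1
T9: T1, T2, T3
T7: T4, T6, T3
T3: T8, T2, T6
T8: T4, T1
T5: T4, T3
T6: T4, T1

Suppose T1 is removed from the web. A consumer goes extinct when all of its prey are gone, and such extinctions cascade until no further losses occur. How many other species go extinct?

1

Remove T1.
Round 1: T2 (all prey gone) → extinct.
No further losses. Total secondary extinctions: 1.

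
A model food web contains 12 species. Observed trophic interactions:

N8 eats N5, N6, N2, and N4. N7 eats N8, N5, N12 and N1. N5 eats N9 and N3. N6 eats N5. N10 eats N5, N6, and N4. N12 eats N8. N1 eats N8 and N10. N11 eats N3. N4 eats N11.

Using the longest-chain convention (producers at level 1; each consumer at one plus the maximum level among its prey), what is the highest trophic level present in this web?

6

Producers (level 1): N2, N3, N9.
N3 → N5 → N6 → N8 → N1 → N7 gives N7 level 6.
No species has a prey at level 6, so no species reaches level 7.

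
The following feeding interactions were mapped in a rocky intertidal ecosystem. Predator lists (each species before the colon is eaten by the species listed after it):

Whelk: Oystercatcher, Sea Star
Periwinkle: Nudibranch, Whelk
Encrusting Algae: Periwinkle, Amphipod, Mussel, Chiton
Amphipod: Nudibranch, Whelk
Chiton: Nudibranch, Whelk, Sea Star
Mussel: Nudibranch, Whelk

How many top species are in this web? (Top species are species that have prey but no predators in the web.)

3

Top species (has prey, but nothing eats it): Nudibranch, Oystercatcher, Sea Star.
Count: 3.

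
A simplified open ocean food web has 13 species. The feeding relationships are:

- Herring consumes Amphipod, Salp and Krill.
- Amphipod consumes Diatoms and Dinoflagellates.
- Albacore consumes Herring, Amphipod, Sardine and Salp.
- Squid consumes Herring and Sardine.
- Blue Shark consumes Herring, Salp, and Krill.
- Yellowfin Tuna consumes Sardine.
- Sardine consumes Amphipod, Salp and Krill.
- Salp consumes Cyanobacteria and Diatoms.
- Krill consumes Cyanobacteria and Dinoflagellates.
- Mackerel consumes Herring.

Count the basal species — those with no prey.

Basal species (no prey listed): Dinoflagellates, Cyanobacteria, Diatoms.
Count: 3.

3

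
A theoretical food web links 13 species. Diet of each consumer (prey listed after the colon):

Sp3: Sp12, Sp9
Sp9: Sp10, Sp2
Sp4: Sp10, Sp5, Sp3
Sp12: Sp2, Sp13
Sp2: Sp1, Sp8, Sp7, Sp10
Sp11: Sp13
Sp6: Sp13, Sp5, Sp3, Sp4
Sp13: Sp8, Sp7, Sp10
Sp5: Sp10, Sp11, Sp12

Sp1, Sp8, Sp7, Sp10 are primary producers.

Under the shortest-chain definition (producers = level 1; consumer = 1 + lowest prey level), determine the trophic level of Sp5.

Trophic level 2

Sp10 is a producer → level 1.
Sp5 eats Sp10 → level 2.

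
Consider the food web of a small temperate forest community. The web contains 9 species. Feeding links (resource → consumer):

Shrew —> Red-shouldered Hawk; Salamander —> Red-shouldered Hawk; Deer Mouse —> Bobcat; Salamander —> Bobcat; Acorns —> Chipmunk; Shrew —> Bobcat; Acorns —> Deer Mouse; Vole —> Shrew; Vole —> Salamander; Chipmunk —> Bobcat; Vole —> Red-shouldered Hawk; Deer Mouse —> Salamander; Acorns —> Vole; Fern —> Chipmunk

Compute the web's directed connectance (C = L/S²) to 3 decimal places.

C = 0.173

The web has S = 9 species and L = 14 feeding links.
C = L / S² = 14 / 81 = 0.1728 ≈ 0.173.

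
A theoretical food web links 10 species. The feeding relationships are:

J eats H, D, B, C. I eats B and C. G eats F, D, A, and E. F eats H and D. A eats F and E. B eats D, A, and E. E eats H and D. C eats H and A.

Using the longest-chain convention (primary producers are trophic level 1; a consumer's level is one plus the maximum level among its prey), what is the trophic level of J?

D is a producer → level 1.
F eats D (level 1); other prey at levels: H 1 → level 2.
A eats F (level 2); other prey at levels: E 2 → level 3.
B eats A (level 3); other prey at levels: D 1, E 2 → level 4.
J eats B (level 4); other prey at levels: D 1, H 1, C 4 → level 5.

Trophic level 5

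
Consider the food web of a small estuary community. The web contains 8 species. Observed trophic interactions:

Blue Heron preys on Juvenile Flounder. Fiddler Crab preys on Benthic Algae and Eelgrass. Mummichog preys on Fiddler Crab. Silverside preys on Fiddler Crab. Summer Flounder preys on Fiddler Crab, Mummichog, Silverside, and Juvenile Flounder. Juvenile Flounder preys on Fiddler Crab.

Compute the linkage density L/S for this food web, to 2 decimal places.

There are L = 10 links among S = 8 species.
L/S = 10/8 = 1.2500 ≈ 1.25.

L/S = 1.25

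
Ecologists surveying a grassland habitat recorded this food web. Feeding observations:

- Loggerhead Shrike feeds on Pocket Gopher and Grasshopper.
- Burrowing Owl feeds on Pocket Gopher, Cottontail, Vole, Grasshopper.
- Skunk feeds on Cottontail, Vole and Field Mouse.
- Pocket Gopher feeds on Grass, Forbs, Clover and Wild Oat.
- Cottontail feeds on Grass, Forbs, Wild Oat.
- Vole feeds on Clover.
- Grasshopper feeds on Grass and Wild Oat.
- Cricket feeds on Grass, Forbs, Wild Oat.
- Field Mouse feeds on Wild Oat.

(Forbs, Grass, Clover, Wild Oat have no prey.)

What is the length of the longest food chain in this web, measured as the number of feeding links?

2 links

One longest chain: Forbs → Pocket Gopher → Loggerhead Shrike.
It has 3 species and 2 links.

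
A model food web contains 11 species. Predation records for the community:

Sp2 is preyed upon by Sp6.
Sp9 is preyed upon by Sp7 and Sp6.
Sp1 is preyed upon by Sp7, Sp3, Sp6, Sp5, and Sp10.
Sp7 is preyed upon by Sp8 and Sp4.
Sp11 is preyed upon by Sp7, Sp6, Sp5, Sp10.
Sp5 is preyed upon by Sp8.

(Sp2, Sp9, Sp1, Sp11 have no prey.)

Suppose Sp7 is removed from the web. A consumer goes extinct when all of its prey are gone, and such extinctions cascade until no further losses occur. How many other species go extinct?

1

Remove Sp7.
Round 1: Sp4 (all prey gone) → extinct.
No further losses. Total secondary extinctions: 1.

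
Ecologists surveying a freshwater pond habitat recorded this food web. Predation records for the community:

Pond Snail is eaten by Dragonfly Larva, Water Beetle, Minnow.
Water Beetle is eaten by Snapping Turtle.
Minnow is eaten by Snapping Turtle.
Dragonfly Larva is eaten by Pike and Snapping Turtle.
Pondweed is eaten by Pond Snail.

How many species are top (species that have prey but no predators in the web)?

Top species (has prey, but nothing eats it): Pike, Snapping Turtle.
Count: 2.

2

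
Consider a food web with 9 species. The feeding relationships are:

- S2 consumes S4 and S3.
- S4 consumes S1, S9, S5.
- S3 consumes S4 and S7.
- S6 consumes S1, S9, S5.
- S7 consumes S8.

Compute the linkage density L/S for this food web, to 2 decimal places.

There are L = 11 links among S = 9 species.
L/S = 11/9 = 1.2222 ≈ 1.22.

L/S = 1.22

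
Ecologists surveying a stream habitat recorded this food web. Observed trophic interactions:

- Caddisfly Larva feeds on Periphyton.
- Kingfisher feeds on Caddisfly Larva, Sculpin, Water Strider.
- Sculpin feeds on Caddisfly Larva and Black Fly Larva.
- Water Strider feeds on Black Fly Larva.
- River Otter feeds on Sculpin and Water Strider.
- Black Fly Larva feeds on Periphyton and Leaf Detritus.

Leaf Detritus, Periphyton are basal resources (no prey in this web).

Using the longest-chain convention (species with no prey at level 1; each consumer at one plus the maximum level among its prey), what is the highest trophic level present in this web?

4

Basal resources (level 1): Leaf Detritus, Periphyton.
Leaf Detritus → Black Fly Larva → Water Strider → River Otter gives River Otter level 4.
No species has a prey at level 4, so no species reaches level 5.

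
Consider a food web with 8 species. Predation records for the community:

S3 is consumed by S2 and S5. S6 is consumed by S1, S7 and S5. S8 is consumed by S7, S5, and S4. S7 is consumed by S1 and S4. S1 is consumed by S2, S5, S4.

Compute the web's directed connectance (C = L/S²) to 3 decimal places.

C = 0.203

The web has S = 8 species and L = 13 feeding links.
C = L / S² = 13 / 64 = 0.2031 ≈ 0.203.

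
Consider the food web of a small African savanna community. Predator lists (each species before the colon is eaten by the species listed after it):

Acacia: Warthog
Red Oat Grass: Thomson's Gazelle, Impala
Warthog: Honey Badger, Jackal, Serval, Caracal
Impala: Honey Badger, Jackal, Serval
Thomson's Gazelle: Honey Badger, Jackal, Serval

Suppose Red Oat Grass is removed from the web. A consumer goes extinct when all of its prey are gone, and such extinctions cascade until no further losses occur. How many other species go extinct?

Remove Red Oat Grass.
Round 1: Thomson's Gazelle (all prey gone), Impala (all prey gone) → extinct.
No further losses. Total secondary extinctions: 2.

2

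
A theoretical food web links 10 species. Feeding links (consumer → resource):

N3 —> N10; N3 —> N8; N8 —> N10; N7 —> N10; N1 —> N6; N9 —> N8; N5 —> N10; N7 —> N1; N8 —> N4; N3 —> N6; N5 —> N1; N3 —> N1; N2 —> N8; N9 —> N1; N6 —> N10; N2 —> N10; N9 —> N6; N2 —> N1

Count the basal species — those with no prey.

2

Basal species (no prey listed): N4, N10.
Count: 2.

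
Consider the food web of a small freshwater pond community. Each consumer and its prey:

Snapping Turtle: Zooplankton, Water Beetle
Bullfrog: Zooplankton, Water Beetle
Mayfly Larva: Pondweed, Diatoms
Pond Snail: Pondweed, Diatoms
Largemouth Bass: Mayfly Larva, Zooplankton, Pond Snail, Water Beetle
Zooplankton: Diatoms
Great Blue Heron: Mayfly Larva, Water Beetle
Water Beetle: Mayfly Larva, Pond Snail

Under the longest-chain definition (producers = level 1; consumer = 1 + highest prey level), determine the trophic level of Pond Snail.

Trophic level 2

Pondweed is a producer → level 1.
Pond Snail eats Pondweed (level 1); other prey at levels: Diatoms 1 → level 2.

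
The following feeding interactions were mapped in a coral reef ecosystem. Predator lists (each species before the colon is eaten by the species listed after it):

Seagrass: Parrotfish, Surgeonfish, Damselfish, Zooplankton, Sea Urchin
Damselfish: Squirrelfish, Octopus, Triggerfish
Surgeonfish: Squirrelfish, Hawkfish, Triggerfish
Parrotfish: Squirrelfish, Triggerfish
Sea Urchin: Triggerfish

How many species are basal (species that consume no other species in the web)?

Basal species (no prey listed): Seagrass.
Count: 1.

1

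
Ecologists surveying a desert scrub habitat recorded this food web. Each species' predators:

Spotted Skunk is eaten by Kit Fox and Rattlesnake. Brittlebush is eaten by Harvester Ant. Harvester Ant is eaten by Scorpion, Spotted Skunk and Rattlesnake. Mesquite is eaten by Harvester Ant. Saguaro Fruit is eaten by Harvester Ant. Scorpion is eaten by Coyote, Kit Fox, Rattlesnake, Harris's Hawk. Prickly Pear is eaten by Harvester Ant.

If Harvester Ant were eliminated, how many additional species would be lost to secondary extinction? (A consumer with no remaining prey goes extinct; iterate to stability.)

6

Remove Harvester Ant.
Round 1: Spotted Skunk (all prey gone), Scorpion (all prey gone) → extinct.
Round 2: Rattlesnake (all prey gone), Harris's Hawk (all prey gone), Coyote (all prey gone), Kit Fox (all prey gone) → extinct.
No further losses. Total secondary extinctions: 6.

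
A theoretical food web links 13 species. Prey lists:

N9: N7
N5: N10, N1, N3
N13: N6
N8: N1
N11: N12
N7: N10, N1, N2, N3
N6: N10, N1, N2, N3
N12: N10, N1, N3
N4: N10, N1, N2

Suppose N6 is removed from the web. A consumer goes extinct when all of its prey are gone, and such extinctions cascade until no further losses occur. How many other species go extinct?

Remove N6.
Round 1: N13 (all prey gone) → extinct.
No further losses. Total secondary extinctions: 1.

1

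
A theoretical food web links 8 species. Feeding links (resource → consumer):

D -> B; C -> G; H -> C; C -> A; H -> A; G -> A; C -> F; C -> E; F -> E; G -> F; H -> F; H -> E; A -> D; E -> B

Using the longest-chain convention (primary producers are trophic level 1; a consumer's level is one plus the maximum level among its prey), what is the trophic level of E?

H is a producer → level 1.
C eats H → level 2.
G eats C → level 3.
F eats G (level 3); other prey at levels: H 1, C 2 → level 4.
E eats F (level 4); other prey at levels: H 1, C 2 → level 5.

Trophic level 5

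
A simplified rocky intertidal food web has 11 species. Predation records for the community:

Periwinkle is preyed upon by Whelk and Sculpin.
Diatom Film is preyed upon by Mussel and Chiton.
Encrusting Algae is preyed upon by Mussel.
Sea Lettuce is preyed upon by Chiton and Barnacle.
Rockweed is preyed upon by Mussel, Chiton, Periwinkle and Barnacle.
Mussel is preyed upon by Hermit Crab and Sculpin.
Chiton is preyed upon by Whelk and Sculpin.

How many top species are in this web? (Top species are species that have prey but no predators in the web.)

Top species (has prey, but nothing eats it): Barnacle, Hermit Crab, Sculpin, Whelk.
Count: 4.

4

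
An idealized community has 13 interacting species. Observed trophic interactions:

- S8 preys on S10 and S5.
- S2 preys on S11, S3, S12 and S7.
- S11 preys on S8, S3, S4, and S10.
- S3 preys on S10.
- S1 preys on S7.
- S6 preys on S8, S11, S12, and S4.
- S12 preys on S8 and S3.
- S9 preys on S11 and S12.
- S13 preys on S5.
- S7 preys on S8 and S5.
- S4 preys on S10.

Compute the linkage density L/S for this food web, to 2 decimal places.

L/S = 1.85

There are L = 24 links among S = 13 species.
L/S = 24/13 = 1.8462 ≈ 1.85.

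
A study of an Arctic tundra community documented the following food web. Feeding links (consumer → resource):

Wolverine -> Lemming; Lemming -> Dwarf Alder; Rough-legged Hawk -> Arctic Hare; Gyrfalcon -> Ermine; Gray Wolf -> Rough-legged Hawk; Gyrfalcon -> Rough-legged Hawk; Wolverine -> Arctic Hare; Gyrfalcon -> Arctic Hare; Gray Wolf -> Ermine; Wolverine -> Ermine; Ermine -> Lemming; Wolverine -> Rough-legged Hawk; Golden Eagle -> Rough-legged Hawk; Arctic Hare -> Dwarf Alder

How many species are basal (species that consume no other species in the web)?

Basal species (no prey listed): Dwarf Alder.
Count: 1.

1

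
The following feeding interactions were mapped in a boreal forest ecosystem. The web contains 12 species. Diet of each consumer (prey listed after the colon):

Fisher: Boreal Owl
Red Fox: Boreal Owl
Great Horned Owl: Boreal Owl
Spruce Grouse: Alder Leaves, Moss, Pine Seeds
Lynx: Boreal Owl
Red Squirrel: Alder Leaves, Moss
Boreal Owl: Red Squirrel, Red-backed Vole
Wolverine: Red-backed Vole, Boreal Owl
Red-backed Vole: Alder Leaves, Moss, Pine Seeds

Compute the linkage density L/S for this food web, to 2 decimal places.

There are L = 16 links among S = 12 species.
L/S = 16/12 = 1.3333 ≈ 1.33.

L/S = 1.33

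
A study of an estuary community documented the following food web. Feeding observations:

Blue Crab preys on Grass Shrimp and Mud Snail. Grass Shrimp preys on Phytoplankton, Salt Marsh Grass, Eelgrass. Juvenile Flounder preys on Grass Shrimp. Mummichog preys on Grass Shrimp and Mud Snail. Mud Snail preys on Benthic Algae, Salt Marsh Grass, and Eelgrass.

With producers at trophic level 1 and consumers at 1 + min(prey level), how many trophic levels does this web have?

3

Producers (level 1): Phytoplankton, Salt Marsh Grass, Eelgrass, Benthic Algae.
Following each consumer down to its lowest-level prey: Salt Marsh Grass → Mud Snail → Mummichog (levels 1 through 3).
All prey of Mummichog (Mud Snail 2, Grass Shrimp 2) are at level 2 or above, so Mummichog is at level 1 + 2 = 3.
Every consumer has at least one prey at level 2 or below, so none exceeds level 3.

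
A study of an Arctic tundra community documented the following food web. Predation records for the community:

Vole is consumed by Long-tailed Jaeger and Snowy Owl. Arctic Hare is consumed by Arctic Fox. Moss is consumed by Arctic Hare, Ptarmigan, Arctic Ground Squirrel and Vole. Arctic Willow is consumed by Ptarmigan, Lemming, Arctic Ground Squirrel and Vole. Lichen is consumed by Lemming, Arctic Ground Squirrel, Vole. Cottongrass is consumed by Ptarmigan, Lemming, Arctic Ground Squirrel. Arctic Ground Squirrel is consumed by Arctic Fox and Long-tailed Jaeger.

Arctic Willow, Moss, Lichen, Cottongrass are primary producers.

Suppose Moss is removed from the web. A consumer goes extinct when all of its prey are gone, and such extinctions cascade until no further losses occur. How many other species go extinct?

1

Remove Moss.
Round 1: Arctic Hare (all prey gone) → extinct.
No further losses. Total secondary extinctions: 1.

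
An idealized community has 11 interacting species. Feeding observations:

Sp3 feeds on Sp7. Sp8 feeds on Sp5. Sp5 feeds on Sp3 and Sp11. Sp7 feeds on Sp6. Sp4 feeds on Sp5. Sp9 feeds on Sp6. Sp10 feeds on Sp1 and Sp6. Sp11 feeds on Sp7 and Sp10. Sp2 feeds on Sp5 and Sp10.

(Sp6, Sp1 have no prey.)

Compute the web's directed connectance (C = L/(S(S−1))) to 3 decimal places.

C = 0.118

The web has S = 11 species and L = 13 feeding links.
C = L / (S(S−1)) = 13 / 110 = 0.1182 ≈ 0.118.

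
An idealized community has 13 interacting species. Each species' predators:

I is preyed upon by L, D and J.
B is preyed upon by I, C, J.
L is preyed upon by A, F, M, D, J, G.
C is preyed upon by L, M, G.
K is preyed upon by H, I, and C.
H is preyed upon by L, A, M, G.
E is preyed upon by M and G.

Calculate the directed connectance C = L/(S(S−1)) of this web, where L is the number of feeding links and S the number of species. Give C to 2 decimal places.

The web has S = 13 species and L = 24 feeding links.
C = L / (S(S−1)) = 24 / 156 = 0.1538 ≈ 0.15.

C = 0.15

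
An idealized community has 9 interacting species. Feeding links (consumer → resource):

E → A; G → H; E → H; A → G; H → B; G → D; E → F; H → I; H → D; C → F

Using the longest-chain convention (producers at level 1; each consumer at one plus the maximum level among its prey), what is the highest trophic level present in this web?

5

Producers (level 1): I, D, B, F.
I → H → G → A → E gives E level 5.
No species has a prey at level 5, so no species reaches level 6.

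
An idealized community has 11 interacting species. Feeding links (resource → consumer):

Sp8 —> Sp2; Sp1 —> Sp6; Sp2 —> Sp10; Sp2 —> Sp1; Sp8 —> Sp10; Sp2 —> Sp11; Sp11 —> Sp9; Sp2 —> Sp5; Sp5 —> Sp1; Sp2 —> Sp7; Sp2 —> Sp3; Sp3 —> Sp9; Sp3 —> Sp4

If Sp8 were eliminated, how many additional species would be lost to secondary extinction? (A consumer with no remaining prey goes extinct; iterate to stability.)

10

Remove Sp8.
Round 1: Sp2 (all prey gone) → extinct.
Round 2: Sp3 (all prey gone), Sp11 (all prey gone), Sp5 (all prey gone), Sp7 (all prey gone), Sp10 (all prey gone) → extinct.
Round 3: Sp1 (all prey gone), Sp4 (all prey gone), Sp9 (all prey gone) → extinct.
Round 4: Sp6 (all prey gone) → extinct.
No further losses. Total secondary extinctions: 10.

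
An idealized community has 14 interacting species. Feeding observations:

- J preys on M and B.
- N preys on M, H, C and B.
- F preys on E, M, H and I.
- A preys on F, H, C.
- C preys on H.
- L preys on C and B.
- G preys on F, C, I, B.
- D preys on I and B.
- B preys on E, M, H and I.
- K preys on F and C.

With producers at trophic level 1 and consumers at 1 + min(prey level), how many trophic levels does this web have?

3

Producers (level 1): M, E, H, I.
Following each consumer down to its lowest-level prey: H → C → K (levels 1 through 3).
All prey of K (C 2, F 2) are at level 2 or above, so K is at level 1 + 2 = 3.
Every consumer has at least one prey at level 2 or below, so none exceeds level 3.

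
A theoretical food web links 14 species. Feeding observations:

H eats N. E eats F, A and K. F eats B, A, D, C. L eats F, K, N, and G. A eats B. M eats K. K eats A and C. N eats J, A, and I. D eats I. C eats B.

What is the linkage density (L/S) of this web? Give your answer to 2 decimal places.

There are L = 21 links among S = 14 species.
L/S = 21/14 = 1.5000 ≈ 1.50.

L/S = 1.50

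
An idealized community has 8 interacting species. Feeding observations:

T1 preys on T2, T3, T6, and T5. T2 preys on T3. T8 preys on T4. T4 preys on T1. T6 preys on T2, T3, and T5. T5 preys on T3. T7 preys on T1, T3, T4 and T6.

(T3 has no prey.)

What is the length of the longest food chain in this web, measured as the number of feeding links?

One longest chain: T3 → T2 → T6 → T1 → T4 → T7.
It has 6 species and 5 links.

5 links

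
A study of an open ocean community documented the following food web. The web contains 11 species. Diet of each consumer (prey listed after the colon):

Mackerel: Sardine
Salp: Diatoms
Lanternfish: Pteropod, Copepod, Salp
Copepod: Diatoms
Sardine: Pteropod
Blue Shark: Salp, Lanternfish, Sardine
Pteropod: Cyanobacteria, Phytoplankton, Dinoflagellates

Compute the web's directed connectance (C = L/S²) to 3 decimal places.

C = 0.107

The web has S = 11 species and L = 13 feeding links.
C = L / S² = 13 / 121 = 0.1074 ≈ 0.107.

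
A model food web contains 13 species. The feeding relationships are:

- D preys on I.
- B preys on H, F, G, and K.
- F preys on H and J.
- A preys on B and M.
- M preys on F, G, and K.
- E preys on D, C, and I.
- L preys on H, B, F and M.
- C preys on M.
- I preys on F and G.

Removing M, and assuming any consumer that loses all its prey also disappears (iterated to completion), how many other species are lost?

Remove M.
Round 1: C (all prey gone) → extinct.
No further losses. Total secondary extinctions: 1.

1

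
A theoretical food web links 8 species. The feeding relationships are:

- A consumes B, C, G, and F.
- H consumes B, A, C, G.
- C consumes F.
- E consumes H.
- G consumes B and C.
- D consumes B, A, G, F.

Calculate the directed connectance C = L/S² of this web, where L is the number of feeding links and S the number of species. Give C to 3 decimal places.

The web has S = 8 species and L = 16 feeding links.
C = L / S² = 16 / 64 = 0.2500 ≈ 0.250.

C = 0.250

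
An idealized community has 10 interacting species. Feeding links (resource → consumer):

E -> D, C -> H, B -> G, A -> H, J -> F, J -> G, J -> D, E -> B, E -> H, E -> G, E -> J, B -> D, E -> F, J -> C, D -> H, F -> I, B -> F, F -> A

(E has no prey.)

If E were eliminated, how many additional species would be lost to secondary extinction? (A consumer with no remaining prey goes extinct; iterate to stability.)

9

Remove E.
Round 1: B (all prey gone), J (all prey gone) → extinct.
Round 2: G (all prey gone), D (all prey gone), F (all prey gone), C (all prey gone) → extinct.
Round 3: I (all prey gone), A (all prey gone) → extinct.
Round 4: H (all prey gone) → extinct.
No further losses. Total secondary extinctions: 9.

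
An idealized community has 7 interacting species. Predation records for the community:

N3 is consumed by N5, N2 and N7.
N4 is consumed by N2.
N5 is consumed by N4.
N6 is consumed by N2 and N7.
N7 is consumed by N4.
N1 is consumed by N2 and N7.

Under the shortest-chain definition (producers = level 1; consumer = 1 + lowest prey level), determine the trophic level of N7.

Trophic level 2

N6 is a producer → level 1.
N7 eats N6 → level 2.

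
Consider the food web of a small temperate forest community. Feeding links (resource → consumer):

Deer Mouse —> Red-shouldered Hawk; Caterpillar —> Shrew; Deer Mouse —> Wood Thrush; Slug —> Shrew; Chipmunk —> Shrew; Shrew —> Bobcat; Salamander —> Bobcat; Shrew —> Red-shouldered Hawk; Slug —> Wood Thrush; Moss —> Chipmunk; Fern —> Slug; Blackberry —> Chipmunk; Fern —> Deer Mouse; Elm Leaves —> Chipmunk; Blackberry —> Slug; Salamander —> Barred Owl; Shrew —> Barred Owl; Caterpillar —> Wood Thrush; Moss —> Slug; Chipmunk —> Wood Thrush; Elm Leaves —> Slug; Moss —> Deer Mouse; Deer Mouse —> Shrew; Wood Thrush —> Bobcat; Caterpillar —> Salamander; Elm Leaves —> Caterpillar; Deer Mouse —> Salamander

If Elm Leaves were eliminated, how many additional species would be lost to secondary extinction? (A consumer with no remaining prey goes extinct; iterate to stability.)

1

Remove Elm Leaves.
Round 1: Caterpillar (all prey gone) → extinct.
No further losses. Total secondary extinctions: 1.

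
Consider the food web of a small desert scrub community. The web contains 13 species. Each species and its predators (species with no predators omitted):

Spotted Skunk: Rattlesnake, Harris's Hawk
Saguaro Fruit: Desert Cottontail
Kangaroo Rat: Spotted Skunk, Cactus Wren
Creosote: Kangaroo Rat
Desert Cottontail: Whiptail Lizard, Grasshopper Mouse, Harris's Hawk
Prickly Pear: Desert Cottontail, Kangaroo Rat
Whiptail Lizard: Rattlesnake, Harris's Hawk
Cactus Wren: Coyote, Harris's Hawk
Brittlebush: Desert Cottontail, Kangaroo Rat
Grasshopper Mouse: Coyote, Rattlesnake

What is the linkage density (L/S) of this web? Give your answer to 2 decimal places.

There are L = 19 links among S = 13 species.
L/S = 19/13 = 1.4615 ≈ 1.46.

L/S = 1.46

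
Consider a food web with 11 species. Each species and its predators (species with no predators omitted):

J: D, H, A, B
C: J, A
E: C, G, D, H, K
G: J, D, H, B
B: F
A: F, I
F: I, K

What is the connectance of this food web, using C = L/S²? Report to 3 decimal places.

The web has S = 11 species and L = 20 feeding links.
C = L / S² = 20 / 121 = 0.1653 ≈ 0.165.

C = 0.165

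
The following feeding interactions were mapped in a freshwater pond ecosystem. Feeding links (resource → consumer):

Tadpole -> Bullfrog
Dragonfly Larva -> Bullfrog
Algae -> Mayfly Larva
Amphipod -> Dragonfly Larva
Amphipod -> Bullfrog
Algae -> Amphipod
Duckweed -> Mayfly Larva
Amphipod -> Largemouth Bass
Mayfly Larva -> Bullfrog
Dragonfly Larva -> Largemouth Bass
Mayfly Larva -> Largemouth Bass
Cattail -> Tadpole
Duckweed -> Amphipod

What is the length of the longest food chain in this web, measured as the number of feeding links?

3 links

One longest chain: Duckweed → Amphipod → Dragonfly Larva → Largemouth Bass.
It has 4 species and 3 links.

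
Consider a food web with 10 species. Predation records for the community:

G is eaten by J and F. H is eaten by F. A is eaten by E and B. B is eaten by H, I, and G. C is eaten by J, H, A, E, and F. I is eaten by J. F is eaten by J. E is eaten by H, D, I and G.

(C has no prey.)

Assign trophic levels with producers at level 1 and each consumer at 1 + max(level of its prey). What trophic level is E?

C is a producer → level 1.
A eats C → level 2.
E eats A (level 2); other prey at levels: C 1 → level 3.

Trophic level 3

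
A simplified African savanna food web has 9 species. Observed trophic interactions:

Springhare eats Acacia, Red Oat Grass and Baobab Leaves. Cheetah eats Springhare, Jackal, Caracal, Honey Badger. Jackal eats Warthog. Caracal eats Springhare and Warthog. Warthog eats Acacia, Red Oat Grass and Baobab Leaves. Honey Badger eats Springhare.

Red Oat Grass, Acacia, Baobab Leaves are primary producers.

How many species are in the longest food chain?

4 species

One longest chain: Red Oat Grass → Warthog → Jackal → Cheetah.
It has 4 species and 3 links.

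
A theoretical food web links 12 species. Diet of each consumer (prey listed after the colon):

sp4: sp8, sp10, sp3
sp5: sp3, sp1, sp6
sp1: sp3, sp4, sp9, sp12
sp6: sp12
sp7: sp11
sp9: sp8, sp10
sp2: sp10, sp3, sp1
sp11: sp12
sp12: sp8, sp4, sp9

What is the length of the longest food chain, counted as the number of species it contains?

One longest chain: sp8 → sp4 → sp12 → sp6 → sp5.
It has 5 species and 4 links.

5 species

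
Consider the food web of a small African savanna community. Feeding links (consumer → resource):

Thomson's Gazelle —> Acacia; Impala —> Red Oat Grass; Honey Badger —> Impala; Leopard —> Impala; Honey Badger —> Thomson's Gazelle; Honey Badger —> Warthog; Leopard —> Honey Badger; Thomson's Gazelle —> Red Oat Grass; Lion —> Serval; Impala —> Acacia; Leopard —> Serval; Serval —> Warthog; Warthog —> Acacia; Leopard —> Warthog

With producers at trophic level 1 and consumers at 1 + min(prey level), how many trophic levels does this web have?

Producers (level 1): Red Oat Grass, Acacia.
Following each consumer down to its lowest-level prey: Acacia → Warthog → Serval → Lion (levels 1 through 4).
All prey of Lion (Serval 3) are at level 3 or above, so Lion is at level 1 + 3 = 4.
Every consumer has at least one prey at level 3 or below, so none exceeds level 4.

4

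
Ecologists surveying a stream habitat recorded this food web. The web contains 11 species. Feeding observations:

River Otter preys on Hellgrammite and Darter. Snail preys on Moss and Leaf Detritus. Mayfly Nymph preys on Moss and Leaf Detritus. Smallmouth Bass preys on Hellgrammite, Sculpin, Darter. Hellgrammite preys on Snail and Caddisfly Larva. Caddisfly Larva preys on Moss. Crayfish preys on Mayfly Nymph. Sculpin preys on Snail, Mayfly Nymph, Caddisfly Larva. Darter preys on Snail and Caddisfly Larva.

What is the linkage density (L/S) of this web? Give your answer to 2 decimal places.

L/S = 1.64

There are L = 18 links among S = 11 species.
L/S = 18/11 = 1.6364 ≈ 1.64.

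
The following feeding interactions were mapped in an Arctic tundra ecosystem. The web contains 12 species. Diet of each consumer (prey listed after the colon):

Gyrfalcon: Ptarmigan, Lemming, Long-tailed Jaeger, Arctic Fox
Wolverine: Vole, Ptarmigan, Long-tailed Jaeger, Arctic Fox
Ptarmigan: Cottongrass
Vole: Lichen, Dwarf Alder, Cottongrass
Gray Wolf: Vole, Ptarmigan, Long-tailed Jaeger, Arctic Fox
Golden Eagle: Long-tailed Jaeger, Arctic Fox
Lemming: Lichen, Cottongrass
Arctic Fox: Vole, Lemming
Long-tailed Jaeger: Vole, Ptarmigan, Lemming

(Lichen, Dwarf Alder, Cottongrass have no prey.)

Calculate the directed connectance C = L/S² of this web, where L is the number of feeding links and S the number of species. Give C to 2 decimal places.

The web has S = 12 species and L = 25 feeding links.
C = L / S² = 25 / 144 = 0.1736 ≈ 0.17.

C = 0.17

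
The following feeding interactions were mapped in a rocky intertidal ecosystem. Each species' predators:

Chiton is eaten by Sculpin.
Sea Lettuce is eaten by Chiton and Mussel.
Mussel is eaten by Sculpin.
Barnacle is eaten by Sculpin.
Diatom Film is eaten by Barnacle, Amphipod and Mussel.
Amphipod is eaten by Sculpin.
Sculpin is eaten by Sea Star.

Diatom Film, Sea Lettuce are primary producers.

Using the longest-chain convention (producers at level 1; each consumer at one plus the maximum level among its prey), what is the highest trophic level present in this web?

4

Producers (level 1): Diatom Film, Sea Lettuce.
Diatom Film → Barnacle → Sculpin → Sea Star gives Sea Star level 4.
No species has a prey at level 4, so no species reaches level 5.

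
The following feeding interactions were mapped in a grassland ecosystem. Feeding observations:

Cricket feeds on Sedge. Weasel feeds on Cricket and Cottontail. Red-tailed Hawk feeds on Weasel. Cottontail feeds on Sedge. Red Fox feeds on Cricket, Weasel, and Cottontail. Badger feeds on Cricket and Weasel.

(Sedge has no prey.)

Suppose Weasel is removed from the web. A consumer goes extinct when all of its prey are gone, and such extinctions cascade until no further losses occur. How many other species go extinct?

1

Remove Weasel.
Round 1: Red-tailed Hawk (all prey gone) → extinct.
No further losses. Total secondary extinctions: 1.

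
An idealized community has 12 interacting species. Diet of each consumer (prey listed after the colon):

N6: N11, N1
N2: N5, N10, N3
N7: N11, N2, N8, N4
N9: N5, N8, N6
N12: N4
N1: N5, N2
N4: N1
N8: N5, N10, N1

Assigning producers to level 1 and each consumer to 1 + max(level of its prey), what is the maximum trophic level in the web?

5

Producers (level 1): N5, N10, N11, N3.
N5 → N2 → N1 → N4 → N12 gives N12 level 5.
No species has a prey at level 5, so no species reaches level 6.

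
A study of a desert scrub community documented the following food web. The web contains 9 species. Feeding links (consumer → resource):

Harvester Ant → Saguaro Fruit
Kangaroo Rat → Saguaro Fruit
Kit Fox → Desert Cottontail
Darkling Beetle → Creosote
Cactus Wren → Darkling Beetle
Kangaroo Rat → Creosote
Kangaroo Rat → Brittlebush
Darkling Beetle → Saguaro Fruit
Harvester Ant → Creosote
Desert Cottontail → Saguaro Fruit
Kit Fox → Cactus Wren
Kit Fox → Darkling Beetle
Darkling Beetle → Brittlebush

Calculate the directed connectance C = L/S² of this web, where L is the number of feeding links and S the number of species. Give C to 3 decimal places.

C = 0.160

The web has S = 9 species and L = 13 feeding links.
C = L / S² = 13 / 81 = 0.1605 ≈ 0.160.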